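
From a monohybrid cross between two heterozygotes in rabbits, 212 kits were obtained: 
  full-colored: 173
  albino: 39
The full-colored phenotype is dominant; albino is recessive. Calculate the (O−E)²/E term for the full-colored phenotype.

For a monohybrid cross between heterozygotes with complete dominance, the expected phenotypic ratio is 3:1.
Expected counts for N = 212 under a 3:1 ratio (total parts = 4):
  full-colored: 212 × 3/4 = 159
  albino: 212 × 1/4 = 53
Contribution of full-colored: (173 − 159)² / 159 = 1.2327

1.233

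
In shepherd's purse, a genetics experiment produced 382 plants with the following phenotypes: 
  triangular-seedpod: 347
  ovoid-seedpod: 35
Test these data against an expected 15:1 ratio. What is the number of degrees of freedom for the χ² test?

1

A goodness-of-fit test with 2 phenotype classes has df = 2 − 1 = 1.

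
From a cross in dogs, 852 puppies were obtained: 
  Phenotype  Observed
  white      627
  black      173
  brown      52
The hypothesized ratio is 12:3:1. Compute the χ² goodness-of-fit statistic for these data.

Expected counts for N = 852 under a 12:3:1 ratio (total parts = 16):
  white: 852 × 12/16 = 639
  black: 852 × 3/16 = 159.75
  brown: 852 × 1/16 = 53.25
χ² = Σ (O − E)² / E
  white: (627 − 639)² / 639 = 0.2254
  black: (173 − 159.75)² / 159.75 = 1.0990
  brown: (52 − 53.25)² / 53.25 = 0.0293
χ² = 0.2254 + 1.0990 + 0.0293 = 1.3537 ≈ 1.354

1.354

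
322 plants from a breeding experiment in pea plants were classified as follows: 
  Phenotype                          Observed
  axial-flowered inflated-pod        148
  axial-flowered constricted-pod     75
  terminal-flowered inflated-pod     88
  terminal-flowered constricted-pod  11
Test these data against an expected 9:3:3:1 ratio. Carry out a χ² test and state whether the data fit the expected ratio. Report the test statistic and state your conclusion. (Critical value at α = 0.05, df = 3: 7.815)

Total ratio parts = 16. Expected numbers out of 322:
  axial-flowered inflated-pod: 322 × 9/16 = 181.125
  axial-flowered constricted-pod: 322 × 3/16 = 60.375
  terminal-flowered inflated-pod: 322 × 3/16 = 60.375
  terminal-flowered constricted-pod: 322 × 1/16 = 20.125
χ² = Σ (O − E)² / E
  axial-flowered inflated-pod: (148 − 181.125)² / 181.125 = 6.0581
  axial-flowered constricted-pod: (75 − 60.375)² / 60.375 = 3.5427
  terminal-flowered inflated-pod: (88 − 60.375)² / 60.375 = 12.6400
  terminal-flowered constricted-pod: (11 − 20.125)² / 20.125 = 4.1374
χ² = 6.0581 + 3.5427 + 12.6400 + 4.1374 = 26.3782 ≈ 26.378
Degrees of freedom = 4 − 1 = 3; critical value at α = 0.05 is 7.815.
Since 26.378 > 7.815, we reject the null hypothesis — the data do not fit the 9:3:3:1 ratio.

26.378; not consistent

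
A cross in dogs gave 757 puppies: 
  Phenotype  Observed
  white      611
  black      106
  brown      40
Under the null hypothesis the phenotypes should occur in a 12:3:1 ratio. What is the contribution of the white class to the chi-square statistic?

Total ratio parts = 16. Expected numbers out of 757:
  white: 757 × 12/16 = 567.75
  black: 757 × 3/16 = 141.9375
  brown: 757 × 1/16 = 47.3125
Contribution of white: (611 − 567.75)² / 567.75 = 3.2947

3.295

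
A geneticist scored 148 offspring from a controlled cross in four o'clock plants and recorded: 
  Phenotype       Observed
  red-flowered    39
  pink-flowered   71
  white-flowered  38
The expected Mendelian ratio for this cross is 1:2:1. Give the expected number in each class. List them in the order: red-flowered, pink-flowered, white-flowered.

The 1:2:1 ratio has 4 parts, so with N = 148 the expected counts are:
  red-flowered: 148 × 1/4 = 37
  pink-flowered: 148 × 2/4 = 74
  white-flowered: 148 × 1/4 = 37

37, 74, 37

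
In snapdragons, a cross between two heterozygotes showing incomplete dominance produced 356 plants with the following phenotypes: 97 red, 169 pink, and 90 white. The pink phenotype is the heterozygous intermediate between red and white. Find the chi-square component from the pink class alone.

With incomplete dominance, a heterozygote × heterozygote cross gives a 1:2:1 phenotypic ratio.
The 1:2:1 ratio has 4 parts, so with N = 356 the expected counts are:
  red: 356 × 1/4 = 89
  pink: 356 × 2/4 = 178
  white: 356 × 1/4 = 89
Contribution of pink: (169 − 178)² / 178 = 0.4551

0.455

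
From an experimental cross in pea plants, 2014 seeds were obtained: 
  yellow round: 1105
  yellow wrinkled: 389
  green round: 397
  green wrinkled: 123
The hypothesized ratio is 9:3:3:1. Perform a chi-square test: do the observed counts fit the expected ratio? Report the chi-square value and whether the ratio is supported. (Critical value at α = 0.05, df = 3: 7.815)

2.088; consistent

The 9:3:3:1 ratio has 16 parts, so with N = 2014 the expected counts are:
  yellow round: 2014 × 9/16 = 1132.875
  yellow wrinkled: 2014 × 3/16 = 377.625
  green round: 2014 × 3/16 = 377.625
  green wrinkled: 2014 × 1/16 = 125.875
χ² = Σ (O − E)² / E
  yellow round: (1105 − 1132.875)² / 1132.875 = 0.6859
  yellow wrinkled: (389 − 377.625)² / 377.625 = 0.3426
  green round: (397 − 377.625)² / 377.625 = 0.9941
  green wrinkled: (123 − 125.875)² / 125.875 = 0.0657
χ² = 0.6859 + 0.3426 + 0.9941 + 0.0657 = 2.0883 ≈ 2.088
Degrees of freedom = 4 − 1 = 3; critical value at α = 0.05 is 7.815.
Since 2.088 < 7.815, we fail to reject the null hypothesis — the data are consistent with the 9:3:3:1 ratio.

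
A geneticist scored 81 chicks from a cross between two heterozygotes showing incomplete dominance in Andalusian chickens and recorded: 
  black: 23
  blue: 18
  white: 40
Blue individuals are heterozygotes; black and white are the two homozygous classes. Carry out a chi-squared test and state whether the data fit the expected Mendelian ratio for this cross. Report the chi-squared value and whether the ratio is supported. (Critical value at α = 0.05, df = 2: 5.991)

With incomplete dominance, a heterozygote × heterozygote cross gives a 1:2:1 phenotypic ratio.
Under the 1:2:1 hypothesis (Σ ratio = 4, N = 81):
  black: 81 × 1/4 = 20.25
  blue: 81 × 2/4 = 40.5
  white: 81 × 1/4 = 20.25
χ² = Σ (O − E)² / E
  black: (23 − 20.25)² / 20.25 = 0.3735
  blue: (18 − 40.5)² / 40.5 = 12.5000
  white: (40 − 20.25)² / 20.25 = 19.2623
χ² = 0.3735 + 12.5000 + 19.2623 = 32.1358 ≈ 32.136
Degrees of freedom = 3 − 1 = 2; critical value at α = 0.05 is 5.991.
Since 32.136 > 5.991, we reject the null hypothesis — the data do not fit the 1:2:1 ratio.

32.136; not consistent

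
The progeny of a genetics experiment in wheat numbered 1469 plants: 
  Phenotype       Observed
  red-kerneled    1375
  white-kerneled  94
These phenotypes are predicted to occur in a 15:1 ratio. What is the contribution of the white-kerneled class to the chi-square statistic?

0.052

Under the 15:1 hypothesis (Σ ratio = 16, N = 1469):
  red-kerneled: 1469 × 15/16 = 1377.1875
  white-kerneled: 1469 × 1/16 = 91.8125
Contribution of white-kerneled: (94 − 91.8125)² / 91.8125 = 0.0521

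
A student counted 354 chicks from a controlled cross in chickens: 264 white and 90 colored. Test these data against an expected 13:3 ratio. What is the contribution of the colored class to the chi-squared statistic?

8.409

Total ratio parts = 16. Expected numbers out of 354:
  white: 354 × 13/16 = 287.625
  colored: 354 × 3/16 = 66.375
Contribution of colored: (90 − 66.375)² / 66.375 = 8.4089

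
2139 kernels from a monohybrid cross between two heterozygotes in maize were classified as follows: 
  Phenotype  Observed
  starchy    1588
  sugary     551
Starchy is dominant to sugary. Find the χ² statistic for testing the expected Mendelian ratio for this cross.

0.658

For a monohybrid cross between heterozygotes with complete dominance, the expected phenotypic ratio is 3:1.
Expected counts for N = 2139 under a 3:1 ratio (total parts = 4):
  starchy: 2139 × 3/4 = 1604.25
  sugary: 2139 × 1/4 = 534.75
χ² = Σ (O − E)² / E
  starchy: (1588 − 1604.25)² / 1604.25 = 0.1646
  sugary: (551 − 534.75)² / 534.75 = 0.4938
χ² = 0.1646 + 0.4938 = 0.6584 ≈ 0.658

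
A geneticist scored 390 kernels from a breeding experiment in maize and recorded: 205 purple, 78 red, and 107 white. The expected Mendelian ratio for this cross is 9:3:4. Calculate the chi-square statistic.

2.193

Under the 9:3:4 hypothesis (Σ ratio = 16, N = 390):
  purple: 390 × 9/16 = 219.375
  red: 390 × 3/16 = 73.125
  white: 390 × 4/16 = 97.5
χ² = Σ (O − E)² / E
  purple: (205 − 219.375)² / 219.375 = 0.9420
  red: (78 − 73.125)² / 73.125 = 0.3250
  white: (107 − 97.5)² / 97.5 = 0.9256
χ² = 0.9420 + 0.3250 + 0.9256 = 2.1926 ≈ 2.193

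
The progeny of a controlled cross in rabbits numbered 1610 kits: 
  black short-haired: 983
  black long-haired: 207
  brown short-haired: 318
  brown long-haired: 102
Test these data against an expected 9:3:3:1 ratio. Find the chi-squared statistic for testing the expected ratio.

37.309

Expected counts for N = 1610 under a 9:3:3:1 ratio (total parts = 16):
  black short-haired: 1610 × 9/16 = 905.625
  black long-haired: 1610 × 3/16 = 301.875
  brown short-haired: 1610 × 3/16 = 301.875
  brown long-haired: 1610 × 1/16 = 100.625
χ² = Σ (O − E)² / E
  black short-haired: (983 − 905.625)² / 905.625 = 6.6108
  black long-haired: (207 − 301.875)² / 301.875 = 29.8179
  brown short-haired: (318 − 301.875)² / 301.875 = 0.8613
  brown long-haired: (102 − 100.625)² / 100.625 = 0.0188
χ² = 6.6108 + 29.8179 + 0.8613 + 0.0188 = 37.3088 ≈ 37.309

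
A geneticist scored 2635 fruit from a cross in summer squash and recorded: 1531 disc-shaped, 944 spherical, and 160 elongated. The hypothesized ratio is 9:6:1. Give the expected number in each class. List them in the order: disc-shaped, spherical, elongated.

1482.1875, 988.125, 164.6875

Under the 9:6:1 hypothesis (Σ ratio = 16, N = 2635):
  disc-shaped: 2635 × 9/16 = 1482.1875
  spherical: 2635 × 6/16 = 988.125
  elongated: 2635 × 1/16 = 164.6875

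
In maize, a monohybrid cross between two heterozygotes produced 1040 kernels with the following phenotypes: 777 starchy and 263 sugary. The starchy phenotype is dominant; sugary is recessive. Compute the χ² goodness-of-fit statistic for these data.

For a monohybrid cross between heterozygotes with complete dominance, the expected phenotypic ratio is 3:1.
Total ratio parts = 4. Expected numbers out of 1040:
  starchy: 1040 × 3/4 = 780
  sugary: 1040 × 1/4 = 260
χ² = Σ (O − E)² / E
  starchy: (777 − 780)² / 780 = 0.0115
  sugary: (263 − 260)² / 260 = 0.0346
χ² = 0.0115 + 0.0346 = 0.0461 ≈ 0.046

0.046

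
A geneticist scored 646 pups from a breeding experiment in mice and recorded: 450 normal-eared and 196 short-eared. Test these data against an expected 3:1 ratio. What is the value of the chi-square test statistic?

9.827

The 3:1 ratio has 4 parts, so with N = 646 the expected counts are:
  normal-eared: 646 × 3/4 = 484.5
  short-eared: 646 × 1/4 = 161.5
χ² = Σ (O − E)² / E
  normal-eared: (450 − 484.5)² / 484.5 = 2.4567
  short-eared: (196 − 161.5)² / 161.5 = 7.3700
χ² = 2.4567 + 7.3700 = 9.8267 ≈ 9.827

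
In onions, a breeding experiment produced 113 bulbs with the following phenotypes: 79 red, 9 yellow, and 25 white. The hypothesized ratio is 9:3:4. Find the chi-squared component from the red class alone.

3.749

The 9:3:4 ratio has 16 parts, so with N = 113 the expected counts are:
  red: 113 × 9/16 = 63.5625
  yellow: 113 × 3/16 = 21.1875
  white: 113 × 4/16 = 28.25
Contribution of red: (79 − 63.5625)² / 63.5625 = 3.7493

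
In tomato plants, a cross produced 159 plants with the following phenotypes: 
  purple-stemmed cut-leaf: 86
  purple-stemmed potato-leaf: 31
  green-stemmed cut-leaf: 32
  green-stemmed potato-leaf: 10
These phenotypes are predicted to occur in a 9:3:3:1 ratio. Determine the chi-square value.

Total ratio parts = 16. Expected numbers out of 159:
  purple-stemmed cut-leaf: 159 × 9/16 = 89.4375
  purple-stemmed potato-leaf: 159 × 3/16 = 29.8125
  green-stemmed cut-leaf: 159 × 3/16 = 29.8125
  green-stemmed potato-leaf: 159 × 1/16 = 9.9375
χ² = Σ (O − E)² / E
  purple-stemmed cut-leaf: (86 − 89.4375)² / 89.4375 = 0.1321
  purple-stemmed potato-leaf: (31 − 29.8125)² / 29.8125 = 0.0473
  green-stemmed cut-leaf: (32 − 29.8125)² / 29.8125 = 0.1605
  green-stemmed potato-leaf: (10 − 9.9375)² / 9.9375 = 0.0004
χ² = 0.1321 + 0.0473 + 0.1605 + 0.0004 = 0.3403 ≈ 0.340

0.340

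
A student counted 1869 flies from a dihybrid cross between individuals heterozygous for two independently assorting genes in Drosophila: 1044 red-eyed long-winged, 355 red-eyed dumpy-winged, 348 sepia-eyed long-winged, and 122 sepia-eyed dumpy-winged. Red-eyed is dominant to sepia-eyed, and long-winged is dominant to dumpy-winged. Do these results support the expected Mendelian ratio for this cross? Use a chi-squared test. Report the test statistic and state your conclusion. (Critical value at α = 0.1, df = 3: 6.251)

A dihybrid F₂ with independent assortment and complete dominance at both loci gives a 9:3:3:1 phenotypic ratio.
The 9:3:3:1 ratio has 16 parts, so with N = 1869 the expected counts are:
  red-eyed long-winged: 1869 × 9/16 = 1051.3125
  red-eyed dumpy-winged: 1869 × 3/16 = 350.4375
  sepia-eyed long-winged: 1869 × 3/16 = 350.4375
  sepia-eyed dumpy-winged: 1869 × 1/16 = 116.8125
χ² = Σ (O − E)² / E
  red-eyed long-winged: (1044 − 1051.3125)² / 1051.3125 = 0.0509
  red-eyed dumpy-winged: (355 − 350.4375)² / 350.4375 = 0.0594
  sepia-eyed long-winged: (348 − 350.4375)² / 350.4375 = 0.0170
  sepia-eyed dumpy-winged: (122 − 116.8125)² / 116.8125 = 0.2304
χ² = 0.0509 + 0.0594 + 0.0170 + 0.2304 = 0.3577 ≈ 0.358
Degrees of freedom = 4 − 1 = 3; critical value at α = 0.1 is 6.251.
Since 0.358 < 6.251, we fail to reject the null hypothesis — the data are consistent with the 9:3:3:1 ratio.

0.358; consistent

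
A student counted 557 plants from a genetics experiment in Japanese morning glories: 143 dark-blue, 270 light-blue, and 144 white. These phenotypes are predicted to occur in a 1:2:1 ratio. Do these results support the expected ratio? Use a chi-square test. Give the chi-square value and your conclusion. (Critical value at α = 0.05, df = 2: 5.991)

0.522; consistent

Under the 1:2:1 hypothesis (Σ ratio = 4, N = 557):
  dark-blue: 557 × 1/4 = 139.25
  light-blue: 557 × 2/4 = 278.5
  white: 557 × 1/4 = 139.25
χ² = Σ (O − E)² / E
  dark-blue: (143 − 139.25)² / 139.25 = 0.1010
  light-blue: (270 − 278.5)² / 278.5 = 0.2594
  white: (144 − 139.25)² / 139.25 = 0.1620
χ² = 0.1010 + 0.2594 + 0.1620 = 0.5224 ≈ 0.522
Degrees of freedom = 3 − 1 = 2; critical value at α = 0.05 is 5.991.
Since 0.522 < 5.991, we fail to reject the null hypothesis — the data are consistent with the 1:2:1 ratio.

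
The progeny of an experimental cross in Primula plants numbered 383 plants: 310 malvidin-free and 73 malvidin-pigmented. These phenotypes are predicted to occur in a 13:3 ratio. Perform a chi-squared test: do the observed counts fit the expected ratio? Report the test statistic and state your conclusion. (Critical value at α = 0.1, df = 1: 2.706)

Under the 13:3 hypothesis (Σ ratio = 16, N = 383):
  malvidin-free: 383 × 13/16 = 311.1875
  malvidin-pigmented: 383 × 3/16 = 71.8125
χ² = Σ (O − E)² / E
  malvidin-free: (310 − 311.1875)² / 311.1875 = 0.0045
  malvidin-pigmented: (73 − 71.8125)² / 71.8125 = 0.0196
χ² = 0.0045 + 0.0196 = 0.0241 ≈ 0.024
Degrees of freedom = 2 − 1 = 1; critical value at α = 0.1 is 2.706.
Since 0.024 < 2.706, we fail to reject the null hypothesis — the data are consistent with the 13:3 ratio.

0.024; consistent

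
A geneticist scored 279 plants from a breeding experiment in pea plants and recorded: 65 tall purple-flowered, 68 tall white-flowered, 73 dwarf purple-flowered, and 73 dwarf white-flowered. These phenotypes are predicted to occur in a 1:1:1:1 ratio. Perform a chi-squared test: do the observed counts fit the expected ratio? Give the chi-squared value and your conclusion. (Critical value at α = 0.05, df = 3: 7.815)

Total ratio parts = 4. Expected numbers out of 279:
  tall purple-flowered: 279 × 1/4 = 69.75
  tall white-flowered: 279 × 1/4 = 69.75
  dwarf purple-flowered: 279 × 1/4 = 69.75
  dwarf white-flowered: 279 × 1/4 = 69.75
χ² = Σ (O − E)² / E
  tall purple-flowered: (65 − 69.75)² / 69.75 = 0.3235
  tall white-flowered: (68 − 69.75)² / 69.75 = 0.0439
  dwarf purple-flowered: (73 − 69.75)² / 69.75 = 0.1514
  dwarf white-flowered: (73 − 69.75)² / 69.75 = 0.1514
χ² = 0.3235 + 0.0439 + 0.1514 + 0.1514 = 0.6702 ≈ 0.670
Degrees of freedom = 4 − 1 = 3; critical value at α = 0.05 is 7.815.
Since 0.670 < 7.815, we fail to reject the null hypothesis — the data are consistent with the 1:1:1:1 ratio.

0.670; consistent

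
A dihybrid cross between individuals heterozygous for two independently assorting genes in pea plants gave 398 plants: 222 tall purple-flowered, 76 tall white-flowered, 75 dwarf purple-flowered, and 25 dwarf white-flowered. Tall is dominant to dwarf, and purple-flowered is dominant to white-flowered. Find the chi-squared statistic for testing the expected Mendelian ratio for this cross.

0.044

A dihybrid F₂ with independent assortment and complete dominance at both loci gives a 9:3:3:1 phenotypic ratio.
Expected counts for N = 398 under a 9:3:3:1 ratio (total parts = 16):
  tall purple-flowered: 398 × 9/16 = 223.875
  tall white-flowered: 398 × 3/16 = 74.625
  dwarf purple-flowered: 398 × 3/16 = 74.625
  dwarf white-flowered: 398 × 1/16 = 24.875
χ² = Σ (O − E)² / E
  tall purple-flowered: (222 − 223.875)² / 223.875 = 0.0157
  tall white-flowered: (76 − 74.625)² / 74.625 = 0.0253
  dwarf purple-flowered: (75 − 74.625)² / 74.625 = 0.0019
  dwarf white-flowered: (25 − 24.875)² / 24.875 = 0.0006
χ² = 0.0157 + 0.0253 + 0.0019 + 0.0006 = 0.0435 ≈ 0.044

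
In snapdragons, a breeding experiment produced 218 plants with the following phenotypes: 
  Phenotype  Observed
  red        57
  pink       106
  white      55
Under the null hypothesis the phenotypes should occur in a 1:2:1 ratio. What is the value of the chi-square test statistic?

0.202

Total ratio parts = 4. Expected numbers out of 218:
  red: 218 × 1/4 = 54.5
  pink: 218 × 2/4 = 109
  white: 218 × 1/4 = 54.5
χ² = Σ (O − E)² / E
  red: (57 − 54.5)² / 54.5 = 0.1147
  pink: (106 − 109)² / 109 = 0.0826
  white: (55 − 54.5)² / 54.5 = 0.0046
χ² = 0.1147 + 0.0826 + 0.0046 = 0.2019 ≈ 0.202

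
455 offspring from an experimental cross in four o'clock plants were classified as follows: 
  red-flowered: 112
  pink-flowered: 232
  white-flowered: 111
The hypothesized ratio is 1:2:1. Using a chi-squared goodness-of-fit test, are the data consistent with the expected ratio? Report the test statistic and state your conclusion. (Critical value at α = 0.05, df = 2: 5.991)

Total ratio parts = 4. Expected numbers out of 455:
  red-flowered: 455 × 1/4 = 113.75
  pink-flowered: 455 × 2/4 = 227.5
  white-flowered: 455 × 1/4 = 113.75
χ² = Σ (O − E)² / E
  red-flowered: (112 − 113.75)² / 113.75 = 0.0269
  pink-flowered: (232 − 227.5)² / 227.5 = 0.0890
  white-flowered: (111 − 113.75)² / 113.75 = 0.0665
χ² = 0.0269 + 0.0890 + 0.0665 = 0.1824 ≈ 0.182
Degrees of freedom = 3 − 1 = 2; critical value at α = 0.05 is 5.991.
Since 0.182 < 5.991, we fail to reject the null hypothesis — the data are consistent with the 1:2:1 ratio.

0.182; consistent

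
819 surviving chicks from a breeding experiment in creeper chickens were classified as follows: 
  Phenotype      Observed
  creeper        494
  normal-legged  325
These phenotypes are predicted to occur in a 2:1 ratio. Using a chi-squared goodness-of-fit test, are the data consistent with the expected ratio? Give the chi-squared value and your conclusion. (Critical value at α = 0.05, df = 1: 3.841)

The 2:1 ratio has 3 parts, so with N = 819 the expected counts are:
  creeper: 819 × 2/3 = 546
  normal-legged: 819 × 1/3 = 273
χ² = Σ (O − E)² / E
  creeper: (494 − 546)² / 546 = 4.9524
  normal-legged: (325 − 273)² / 273 = 9.9048
χ² = 4.9524 + 9.9048 = 14.8572 ≈ 14.857
Degrees of freedom = 2 − 1 = 1; critical value at α = 0.05 is 3.841.
Since 14.857 > 3.841, we reject the null hypothesis — the data do not fit the 2:1 ratio.

14.857; not consistent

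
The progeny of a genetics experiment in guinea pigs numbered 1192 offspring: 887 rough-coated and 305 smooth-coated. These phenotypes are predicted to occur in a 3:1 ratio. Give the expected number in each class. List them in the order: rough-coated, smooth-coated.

894, 298

Total ratio parts = 4. Expected numbers out of 1192:
  rough-coated: 1192 × 3/4 = 894
  smooth-coated: 1192 × 1/4 = 298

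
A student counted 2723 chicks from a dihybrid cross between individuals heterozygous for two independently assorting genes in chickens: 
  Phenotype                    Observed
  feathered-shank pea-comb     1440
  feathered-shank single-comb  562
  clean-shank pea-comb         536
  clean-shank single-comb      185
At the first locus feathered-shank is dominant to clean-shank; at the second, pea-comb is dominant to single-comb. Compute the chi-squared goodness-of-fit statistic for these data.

A dihybrid F₂ with independent assortment and complete dominance at both loci gives a 9:3:3:1 phenotypic ratio.
Total ratio parts = 16. Expected numbers out of 2723:
  feathered-shank pea-comb: 2723 × 9/16 = 1531.6875
  feathered-shank single-comb: 2723 × 3/16 = 510.5625
  clean-shank pea-comb: 2723 × 3/16 = 510.5625
  clean-shank single-comb: 2723 × 1/16 = 170.1875
χ² = Σ (O − E)² / E
  feathered-shank pea-comb: (1440 − 1531.6875)² / 1531.6875 = 5.4885
  feathered-shank single-comb: (562 − 510.5625)² / 510.5625 = 5.1822
  clean-shank pea-comb: (536 − 510.5625)² / 510.5625 = 1.2674
  clean-shank single-comb: (185 − 170.1875)² / 170.1875 = 1.2892
χ² = 5.4885 + 5.1822 + 1.2674 + 1.2892 = 13.2273 ≈ 13.227

13.227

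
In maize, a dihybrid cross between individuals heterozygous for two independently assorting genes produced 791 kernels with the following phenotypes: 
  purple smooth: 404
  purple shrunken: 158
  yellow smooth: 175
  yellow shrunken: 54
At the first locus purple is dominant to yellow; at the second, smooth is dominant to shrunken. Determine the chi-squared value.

9.623

A dihybrid F₂ with independent assortment and complete dominance at both loci gives a 9:3:3:1 phenotypic ratio.
The 9:3:3:1 ratio has 16 parts, so with N = 791 the expected counts are:
  purple smooth: 791 × 9/16 = 444.9375
  purple shrunken: 791 × 3/16 = 148.3125
  yellow smooth: 791 × 3/16 = 148.3125
  yellow shrunken: 791 × 1/16 = 49.4375
χ² = Σ (O − E)² / E
  purple smooth: (404 − 444.9375)² / 444.9375 = 3.7665
  purple shrunken: (158 − 148.3125)² / 148.3125 = 0.6328
  yellow smooth: (175 − 148.3125)² / 148.3125 = 4.8022
  yellow shrunken: (54 − 49.4375)² / 49.4375 = 0.4211
χ² = 3.7665 + 0.6328 + 4.8022 + 0.4211 = 9.6226 ≈ 9.623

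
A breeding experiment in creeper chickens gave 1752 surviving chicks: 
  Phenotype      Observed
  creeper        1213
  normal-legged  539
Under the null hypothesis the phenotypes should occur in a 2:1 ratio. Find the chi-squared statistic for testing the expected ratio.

Total ratio parts = 3. Expected numbers out of 1752:
  creeper: 1752 × 2/3 = 1168
  normal-legged: 1752 × 1/3 = 584
χ² = Σ (O − E)² / E
  creeper: (1213 − 1168)² / 1168 = 1.7337
  normal-legged: (539 − 584)² / 584 = 3.4675
χ² = 1.7337 + 3.4675 = 5.2012 ≈ 5.201

5.201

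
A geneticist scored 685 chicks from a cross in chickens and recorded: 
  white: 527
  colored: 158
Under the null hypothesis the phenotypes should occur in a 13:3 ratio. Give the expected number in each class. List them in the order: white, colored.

556.5625, 128.4375

Total ratio parts = 16. Expected numbers out of 685:
  white: 685 × 13/16 = 556.5625
  colored: 685 × 3/16 = 128.4375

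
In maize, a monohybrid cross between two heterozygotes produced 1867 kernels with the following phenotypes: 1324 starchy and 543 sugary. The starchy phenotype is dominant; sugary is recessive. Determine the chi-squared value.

16.609

For a monohybrid cross between heterozygotes with complete dominance, the expected phenotypic ratio is 3:1.
Under the 3:1 hypothesis (Σ ratio = 4, N = 1867):
  starchy: 1867 × 3/4 = 1400.25
  sugary: 1867 × 1/4 = 466.75
χ² = Σ (O − E)² / E
  starchy: (1324 − 1400.25)² / 1400.25 = 4.1522
  sugary: (543 − 466.75)² / 466.75 = 12.4565
χ² = 4.1522 + 12.4565 = 16.6087 ≈ 16.609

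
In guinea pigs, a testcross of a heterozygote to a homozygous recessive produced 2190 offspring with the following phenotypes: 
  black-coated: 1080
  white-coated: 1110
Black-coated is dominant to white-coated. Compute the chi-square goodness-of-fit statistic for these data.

0.411

A testcross of a heterozygote (Aa × aa) gives a 1:1 phenotypic ratio.
The 1:1 ratio has 2 parts, so with N = 2190 the expected counts are:
  black-coated: 2190 × 1/2 = 1095
  white-coated: 2190 × 1/2 = 1095
χ² = Σ (O − E)² / E
  black-coated: (1080 − 1095)² / 1095 = 0.2055
  white-coated: (1110 − 1095)² / 1095 = 0.2055
χ² = 0.2055 + 0.2055 = 0.411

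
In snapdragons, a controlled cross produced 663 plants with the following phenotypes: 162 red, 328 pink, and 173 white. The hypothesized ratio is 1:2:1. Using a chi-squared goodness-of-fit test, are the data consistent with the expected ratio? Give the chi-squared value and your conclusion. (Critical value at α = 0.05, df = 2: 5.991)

Total ratio parts = 4. Expected numbers out of 663:
  red: 663 × 1/4 = 165.75
  pink: 663 × 2/4 = 331.5
  white: 663 × 1/4 = 165.75
χ² = Σ (O − E)² / E
  red: (162 − 165.75)² / 165.75 = 0.0848
  pink: (328 − 331.5)² / 331.5 = 0.0370
  white: (173 − 165.75)² / 165.75 = 0.3171
χ² = 0.0848 + 0.0370 + 0.3171 = 0.4389 ≈ 0.439
Degrees of freedom = 3 − 1 = 2; critical value at α = 0.05 is 5.991.
Since 0.439 < 5.991, we fail to reject the null hypothesis — the data are consistent with the 1:2:1 ratio.

0.439; consistent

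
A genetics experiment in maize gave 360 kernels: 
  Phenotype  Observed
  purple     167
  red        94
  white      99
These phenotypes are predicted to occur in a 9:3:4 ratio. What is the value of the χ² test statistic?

The 9:3:4 ratio has 16 parts, so with N = 360 the expected counts are:
  purple: 360 × 9/16 = 202.5
  red: 360 × 3/16 = 67.5
  white: 360 × 4/16 = 90
χ² = Σ (O − E)² / E
  purple: (167 − 202.5)² / 202.5 = 6.2235
  red: (94 − 67.5)² / 67.5 = 10.4037
  white: (99 − 90)² / 90 = 0.9000
χ² = 6.2235 + 10.4037 + 0.9000 = 17.5272 ≈ 17.527

17.527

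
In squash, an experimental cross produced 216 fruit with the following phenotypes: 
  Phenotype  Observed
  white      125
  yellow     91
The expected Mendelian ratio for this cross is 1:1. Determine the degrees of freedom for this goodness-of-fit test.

A goodness-of-fit test with 2 phenotype classes has df = 2 − 1 = 1.

1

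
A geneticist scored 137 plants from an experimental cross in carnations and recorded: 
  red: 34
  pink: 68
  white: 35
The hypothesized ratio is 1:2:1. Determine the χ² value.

0.022

Expected counts for N = 137 under a 1:2:1 ratio (total parts = 4):
  red: 137 × 1/4 = 34.25
  pink: 137 × 2/4 = 68.5
  white: 137 × 1/4 = 34.25
χ² = Σ (O − E)² / E
  red: (34 − 34.25)² / 34.25 = 0.0018
  pink: (68 − 68.5)² / 68.5 = 0.0036
  white: (35 − 34.25)² / 34.25 = 0.0164
χ² = 0.0018 + 0.0036 + 0.0164 = 0.0218 ≈ 0.022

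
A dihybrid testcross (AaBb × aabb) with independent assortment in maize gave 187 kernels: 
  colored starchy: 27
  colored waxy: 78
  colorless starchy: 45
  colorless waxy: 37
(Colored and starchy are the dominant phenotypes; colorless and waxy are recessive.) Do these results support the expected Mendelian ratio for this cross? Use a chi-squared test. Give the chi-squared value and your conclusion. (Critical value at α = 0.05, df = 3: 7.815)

A dihybrid testcross with independent assortment gives a 1:1:1:1 ratio.
Total ratio parts = 4. Expected numbers out of 187:
  colored starchy: 187 × 1/4 = 46.75
  colored waxy: 187 × 1/4 = 46.75
  colorless starchy: 187 × 1/4 = 46.75
  colorless waxy: 187 × 1/4 = 46.75
χ² = Σ (O − E)² / E
  colored starchy: (27 − 46.75)² / 46.75 = 8.3436
  colored waxy: (78 − 46.75)² / 46.75 = 20.8890
  colorless starchy: (45 − 46.75)² / 46.75 = 0.0655
  colorless waxy: (37 − 46.75)² / 46.75 = 2.0334
χ² = 8.3436 + 20.8890 + 0.0655 + 2.0334 = 31.3315 ≈ 31.332
Degrees of freedom = 4 − 1 = 3; critical value at α = 0.05 is 7.815.
Since 31.332 > 7.815, we reject the null hypothesis — the data do not fit the 1:1:1:1 ratio.

31.332; not consistent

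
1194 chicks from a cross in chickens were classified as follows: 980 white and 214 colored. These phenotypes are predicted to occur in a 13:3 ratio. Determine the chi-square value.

0.536

Expected counts for N = 1194 under a 13:3 ratio (total parts = 16):
  white: 1194 × 13/16 = 970.125
  colored: 1194 × 3/16 = 223.875
χ² = Σ (O − E)² / E
  white: (980 − 970.125)² / 970.125 = 0.1005
  colored: (214 − 223.875)² / 223.875 = 0.4356
χ² = 0.1005 + 0.4356 = 0.5361 ≈ 0.536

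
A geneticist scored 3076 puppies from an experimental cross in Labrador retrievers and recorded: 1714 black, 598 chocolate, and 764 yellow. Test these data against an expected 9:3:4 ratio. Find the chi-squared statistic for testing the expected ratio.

Total ratio parts = 16. Expected numbers out of 3076:
  black: 3076 × 9/16 = 1730.25
  chocolate: 3076 × 3/16 = 576.75
  yellow: 3076 × 4/16 = 769
χ² = Σ (O − E)² / E
  black: (1714 − 1730.25)² / 1730.25 = 0.1526
  chocolate: (598 − 576.75)² / 576.75 = 0.7829
  yellow: (764 − 769)² / 769 = 0.0325
χ² = 0.1526 + 0.7829 + 0.0325 = 0.968

0.968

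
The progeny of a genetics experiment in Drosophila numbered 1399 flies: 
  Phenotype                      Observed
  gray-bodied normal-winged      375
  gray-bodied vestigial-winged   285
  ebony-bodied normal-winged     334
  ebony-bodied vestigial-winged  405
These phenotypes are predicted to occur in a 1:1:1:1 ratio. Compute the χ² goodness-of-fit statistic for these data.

23.247

The 1:1:1:1 ratio has 4 parts, so with N = 1399 the expected counts are:
  gray-bodied normal-winged: 1399 × 1/4 = 349.75
  gray-bodied vestigial-winged: 1399 × 1/4 = 349.75
  ebony-bodied normal-winged: 1399 × 1/4 = 349.75
  ebony-bodied vestigial-winged: 1399 × 1/4 = 349.75
χ² = Σ (O − E)² / E
  gray-bodied normal-winged: (375 − 349.75)² / 349.75 = 1.8229
  gray-bodied vestigial-winged: (285 − 349.75)² / 349.75 = 11.9873
  ebony-bodied normal-winged: (334 − 349.75)² / 349.75 = 0.7093
  ebony-bodied vestigial-winged: (405 − 349.75)² / 349.75 = 8.7278
χ² = 1.8229 + 11.9873 + 0.7093 + 8.7278 = 23.2473 ≈ 23.247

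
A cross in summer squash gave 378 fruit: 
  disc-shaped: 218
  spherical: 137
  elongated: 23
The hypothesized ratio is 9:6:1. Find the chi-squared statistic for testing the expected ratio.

0.312

Under the 9:6:1 hypothesis (Σ ratio = 16, N = 378):
  disc-shaped: 378 × 9/16 = 212.625
  spherical: 378 × 6/16 = 141.75
  elongated: 378 × 1/16 = 23.625
χ² = Σ (O − E)² / E
  disc-shaped: (218 − 212.625)² / 212.625 = 0.1359
  spherical: (137 − 141.75)² / 141.75 = 0.1592
  elongated: (23 − 23.625)² / 23.625 = 0.0165
χ² = 0.1359 + 0.1592 + 0.0165 = 0.3116 ≈ 0.312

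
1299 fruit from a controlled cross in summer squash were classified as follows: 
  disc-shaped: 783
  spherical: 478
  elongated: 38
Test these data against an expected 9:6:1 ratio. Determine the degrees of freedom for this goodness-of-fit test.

A goodness-of-fit test with 3 phenotype classes has df = 3 − 1 = 2.

2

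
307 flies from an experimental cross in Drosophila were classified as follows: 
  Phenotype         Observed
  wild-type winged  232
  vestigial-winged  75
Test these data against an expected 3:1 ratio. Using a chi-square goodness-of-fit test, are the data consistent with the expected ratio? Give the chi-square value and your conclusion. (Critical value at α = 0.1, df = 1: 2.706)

0.053; consistent

Under the 3:1 hypothesis (Σ ratio = 4, N = 307):
  wild-type winged: 307 × 3/4 = 230.25
  vestigial-winged: 307 × 1/4 = 76.75
χ² = Σ (O − E)² / E
  wild-type winged: (232 − 230.25)² / 230.25 = 0.0133
  vestigial-winged: (75 − 76.75)² / 76.75 = 0.0399
χ² = 0.0133 + 0.0399 = 0.0532 ≈ 0.053
Degrees of freedom = 2 − 1 = 1; critical value at α = 0.1 is 2.706.
Since 0.053 < 2.706, we fail to reject the null hypothesis — the data are consistent with the 3:1 ratio.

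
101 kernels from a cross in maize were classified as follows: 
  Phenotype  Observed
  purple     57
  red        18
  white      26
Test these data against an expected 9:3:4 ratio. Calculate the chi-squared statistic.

0.069

The 9:3:4 ratio has 16 parts, so with N = 101 the expected counts are:
  purple: 101 × 9/16 = 56.8125
  red: 101 × 3/16 = 18.9375
  white: 101 × 4/16 = 25.25
χ² = Σ (O − E)² / E
  purple: (57 − 56.8125)² / 56.8125 = 0.0006
  red: (18 − 18.9375)² / 18.9375 = 0.0464
  white: (26 − 25.25)² / 25.25 = 0.0223
χ² = 0.0006 + 0.0464 + 0.0223 = 0.0693 ≈ 0.069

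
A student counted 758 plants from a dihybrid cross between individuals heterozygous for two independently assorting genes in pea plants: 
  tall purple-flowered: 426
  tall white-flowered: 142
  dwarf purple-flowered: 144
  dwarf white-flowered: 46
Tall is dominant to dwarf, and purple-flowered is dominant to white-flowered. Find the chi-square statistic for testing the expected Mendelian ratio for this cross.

A dihybrid F₂ with independent assortment and complete dominance at both loci gives a 9:3:3:1 phenotypic ratio.
Total ratio parts = 16. Expected numbers out of 758:
  tall purple-flowered: 758 × 9/16 = 426.375
  tall white-flowered: 758 × 3/16 = 142.125
  dwarf purple-flowered: 758 × 3/16 = 142.125
  dwarf white-flowered: 758 × 1/16 = 47.375
χ² = Σ (O − E)² / E
  tall purple-flowered: (426 − 426.375)² / 426.375 = 0.0003
  tall white-flowered: (142 − 142.125)² / 142.125 = 0.0001
  dwarf purple-flowered: (144 − 142.125)² / 142.125 = 0.0247
  dwarf white-flowered: (46 − 47.375)² / 47.375 = 0.0399
χ² = 0.0003 + 0.0001 + 0.0247 + 0.0399 = 0.065

0.065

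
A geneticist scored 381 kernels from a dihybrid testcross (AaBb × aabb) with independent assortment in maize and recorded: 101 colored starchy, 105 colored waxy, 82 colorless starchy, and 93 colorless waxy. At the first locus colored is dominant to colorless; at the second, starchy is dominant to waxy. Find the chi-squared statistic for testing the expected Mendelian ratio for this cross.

3.241

A dihybrid testcross with independent assortment gives a 1:1:1:1 ratio.
The 1:1:1:1 ratio has 4 parts, so with N = 381 the expected counts are:
  colored starchy: 381 × 1/4 = 95.25
  colored waxy: 381 × 1/4 = 95.25
  colorless starchy: 381 × 1/4 = 95.25
  colorless waxy: 381 × 1/4 = 95.25
χ² = Σ (O − E)² / E
  colored starchy: (101 − 95.25)² / 95.25 = 0.3471
  colored waxy: (105 − 95.25)² / 95.25 = 0.9980
  colorless starchy: (82 − 95.25)² / 95.25 = 1.8432
  colorless waxy: (93 − 95.25)² / 95.25 = 0.0531
χ² = 0.3471 + 0.9980 + 1.8432 + 0.0531 = 3.2414 ≈ 3.241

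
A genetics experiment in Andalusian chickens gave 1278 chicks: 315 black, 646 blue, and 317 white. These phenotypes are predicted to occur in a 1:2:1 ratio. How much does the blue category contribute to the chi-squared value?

The 1:2:1 ratio has 4 parts, so with N = 1278 the expected counts are:
  black: 1278 × 1/4 = 319.5
  blue: 1278 × 2/4 = 639
  white: 1278 × 1/4 = 319.5
Contribution of blue: (646 − 639)² / 639 = 0.0767

0.077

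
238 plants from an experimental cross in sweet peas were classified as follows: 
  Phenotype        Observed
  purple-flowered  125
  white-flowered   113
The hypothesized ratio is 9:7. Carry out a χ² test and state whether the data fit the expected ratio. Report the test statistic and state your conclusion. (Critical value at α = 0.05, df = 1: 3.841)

The 9:7 ratio has 16 parts, so with N = 238 the expected counts are:
  purple-flowered: 238 × 9/16 = 133.875
  white-flowered: 238 × 7/16 = 104.125
χ² = Σ (O − E)² / E
  purple-flowered: (125 − 133.875)² / 133.875 = 0.5884
  white-flowered: (113 − 104.125)² / 104.125 = 0.7565
χ² = 0.5884 + 0.7565 = 1.3449 ≈ 1.345
Degrees of freedom = 2 − 1 = 1; critical value at α = 0.05 is 3.841.
Since 1.345 < 3.841, we fail to reject the null hypothesis — the data are consistent with the 9:7 ratio.

1.345; consistent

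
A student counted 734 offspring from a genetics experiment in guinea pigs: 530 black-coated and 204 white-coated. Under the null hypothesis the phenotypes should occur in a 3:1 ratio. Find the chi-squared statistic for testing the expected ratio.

3.054

Expected counts for N = 734 under a 3:1 ratio (total parts = 4):
  black-coated: 734 × 3/4 = 550.5
  white-coated: 734 × 1/4 = 183.5
χ² = Σ (O − E)² / E
  black-coated: (530 − 550.5)² / 550.5 = 0.7634
  white-coated: (204 − 183.5)² / 183.5 = 2.2902
χ² = 0.7634 + 2.2902 = 3.0536 ≈ 3.054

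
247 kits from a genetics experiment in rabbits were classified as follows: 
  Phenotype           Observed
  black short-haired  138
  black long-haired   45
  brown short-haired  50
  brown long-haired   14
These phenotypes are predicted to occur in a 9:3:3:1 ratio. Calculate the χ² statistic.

Total ratio parts = 16. Expected numbers out of 247:
  black short-haired: 247 × 9/16 = 138.9375
  black long-haired: 247 × 3/16 = 46.3125
  brown short-haired: 247 × 3/16 = 46.3125
  brown long-haired: 247 × 1/16 = 15.4375
χ² = Σ (O − E)² / E
  black short-haired: (138 − 138.9375)² / 138.9375 = 0.0063
  black long-haired: (45 − 46.3125)² / 46.3125 = 0.0372
  brown short-haired: (50 − 46.3125)² / 46.3125 = 0.2936
  brown long-haired: (14 − 15.4375)² / 15.4375 = 0.1339
χ² = 0.0063 + 0.0372 + 0.2936 + 0.1339 = 0.471

0.471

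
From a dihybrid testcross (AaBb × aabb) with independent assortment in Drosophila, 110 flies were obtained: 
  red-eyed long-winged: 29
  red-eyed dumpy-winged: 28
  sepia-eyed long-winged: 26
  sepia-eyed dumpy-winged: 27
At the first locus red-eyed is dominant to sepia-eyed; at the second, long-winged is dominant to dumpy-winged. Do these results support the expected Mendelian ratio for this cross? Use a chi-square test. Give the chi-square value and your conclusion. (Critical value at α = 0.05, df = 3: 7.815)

0.182; consistent

A dihybrid testcross with independent assortment gives a 1:1:1:1 ratio.
Under the 1:1:1:1 hypothesis (Σ ratio = 4, N = 110):
  red-eyed long-winged: 110 × 1/4 = 27.5
  red-eyed dumpy-winged: 110 × 1/4 = 27.5
  sepia-eyed long-winged: 110 × 1/4 = 27.5
  sepia-eyed dumpy-winged: 110 × 1/4 = 27.5
χ² = Σ (O − E)² / E
  red-eyed long-winged: (29 − 27.5)² / 27.5 = 0.0818
  red-eyed dumpy-winged: (28 − 27.5)² / 27.5 = 0.0091
  sepia-eyed long-winged: (26 − 27.5)² / 27.5 = 0.0818
  sepia-eyed dumpy-winged: (27 − 27.5)² / 27.5 = 0.0091
χ² = 0.0818 + 0.0091 + 0.0818 + 0.0091 = 0.1818 ≈ 0.182
Degrees of freedom = 4 − 1 = 3; critical value at α = 0.05 is 7.815.
Since 0.182 < 7.815, we fail to reject the null hypothesis — the data are consistent with the 1:1:1:1 ratio.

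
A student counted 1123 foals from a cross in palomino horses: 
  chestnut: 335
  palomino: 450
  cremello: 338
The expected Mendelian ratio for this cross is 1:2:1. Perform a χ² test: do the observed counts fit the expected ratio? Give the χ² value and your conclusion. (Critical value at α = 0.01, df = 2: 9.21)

The 1:2:1 ratio has 4 parts, so with N = 1123 the expected counts are:
  chestnut: 1123 × 1/4 = 280.75
  palomino: 1123 × 2/4 = 561.5
  cremello: 1123 × 1/4 = 280.75
χ² = Σ (O − E)² / E
  chestnut: (335 − 280.75)² / 280.75 = 10.4829
  palomino: (450 − 561.5)² / 561.5 = 22.1411
  cremello: (338 − 280.75)² / 280.75 = 11.6743
χ² = 10.4829 + 22.1411 + 11.6743 = 44.2983 ≈ 44.298
Degrees of freedom = 3 − 1 = 2; critical value at α = 0.01 is 9.21.
Since 44.298 > 9.21, we reject the null hypothesis — the data do not fit the 1:2:1 ratio.

44.298; not consistent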